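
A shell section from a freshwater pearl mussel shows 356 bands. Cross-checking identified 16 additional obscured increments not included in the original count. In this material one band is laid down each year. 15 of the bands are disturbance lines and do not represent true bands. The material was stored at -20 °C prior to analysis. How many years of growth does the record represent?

357 years

Correcting the raw count gives 356 − 15 + 16 = 357 true bands.
One band per year makes the duration 357 years.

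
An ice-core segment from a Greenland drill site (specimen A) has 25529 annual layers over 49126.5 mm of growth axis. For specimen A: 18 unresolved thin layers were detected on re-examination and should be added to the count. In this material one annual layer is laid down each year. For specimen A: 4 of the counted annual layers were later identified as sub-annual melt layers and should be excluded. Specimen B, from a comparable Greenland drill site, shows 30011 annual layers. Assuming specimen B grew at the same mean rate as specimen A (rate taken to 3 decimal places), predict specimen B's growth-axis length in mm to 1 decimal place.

57711.2 mm

Specimen A: correcting the raw count gives 25529 − 4 + 18 = 25543 true annual layers.
A: Extension rate ≈ 49126.5 / 25543 = 1.923 mm per year.
B's length ≈ 1.923 × 30011 = 57711.2 mm.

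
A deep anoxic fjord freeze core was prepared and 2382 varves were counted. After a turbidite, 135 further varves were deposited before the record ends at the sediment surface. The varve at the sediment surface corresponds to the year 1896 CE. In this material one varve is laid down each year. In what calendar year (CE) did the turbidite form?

135 varves post-date the turbidite.
Counting back 135 years from 1896 CE places the turbidite in 1896 − 135 = 1761 CE.

1761 CE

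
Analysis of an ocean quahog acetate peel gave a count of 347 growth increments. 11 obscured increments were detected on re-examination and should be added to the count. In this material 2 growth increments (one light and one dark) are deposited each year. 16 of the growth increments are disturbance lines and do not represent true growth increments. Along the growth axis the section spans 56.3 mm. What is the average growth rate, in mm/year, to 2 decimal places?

True growth increment count = 347 − 16 + 11 = 342.
Dividing by 2 growth increments per year: 342 / 2 = 171 years.
56.3 mm over 171 years gives 56.3 / 171 ≈ 0.33 mm/year.

0.33 mm/year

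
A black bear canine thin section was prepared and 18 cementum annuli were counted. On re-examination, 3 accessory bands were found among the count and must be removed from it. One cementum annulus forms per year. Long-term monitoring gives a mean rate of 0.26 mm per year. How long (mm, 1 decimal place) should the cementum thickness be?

True cementum annulus count = 18 − 3 = 15.
15 years at 0.26 mm/year gives 0.26 × 15 = 3.9 mm.

3.9 mm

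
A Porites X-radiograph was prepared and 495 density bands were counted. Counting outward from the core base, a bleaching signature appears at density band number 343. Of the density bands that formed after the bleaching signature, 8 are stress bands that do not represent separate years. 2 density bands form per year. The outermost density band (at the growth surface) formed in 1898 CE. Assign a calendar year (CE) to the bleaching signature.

Between density band 343 and the growth surface there are 495 − 343 = 152 density bands.
152 − 8 false = 144 true density bands after the bleaching signature.
144 density bands at 2 per year is 144 / 2 = 72 years.
The density band at the growth surface is 1898 CE, so the bleaching signature dates to 1898 − 72 = 1826 CE.

1826 CE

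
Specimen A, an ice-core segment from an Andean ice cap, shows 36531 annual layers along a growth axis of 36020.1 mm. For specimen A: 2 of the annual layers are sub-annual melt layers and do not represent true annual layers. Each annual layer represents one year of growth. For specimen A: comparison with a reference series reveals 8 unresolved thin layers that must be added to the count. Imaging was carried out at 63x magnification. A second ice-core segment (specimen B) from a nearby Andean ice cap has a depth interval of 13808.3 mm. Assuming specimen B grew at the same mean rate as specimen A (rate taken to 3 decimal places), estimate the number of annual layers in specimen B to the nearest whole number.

Specimen A: after corrections the count is 36531 − 2 + 8 = 36537 annual layers.
A: Extension rate ≈ 36020.1 / 36537 = 0.986 mm/yr.
For B, 13808.3 / 0.986 = 14004.36 years ≈ 14004 annual layers.

14004 annual layers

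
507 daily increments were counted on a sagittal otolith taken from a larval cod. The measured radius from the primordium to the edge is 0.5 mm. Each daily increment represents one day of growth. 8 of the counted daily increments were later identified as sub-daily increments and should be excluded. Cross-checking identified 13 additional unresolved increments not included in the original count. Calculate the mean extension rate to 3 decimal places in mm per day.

0.001 mm per day

Correcting the raw count gives 507 − 8 + 13 = 512 true daily increments.
0.5 mm over 512 days gives 0.5 / 512 ≈ 0.001 mm per day.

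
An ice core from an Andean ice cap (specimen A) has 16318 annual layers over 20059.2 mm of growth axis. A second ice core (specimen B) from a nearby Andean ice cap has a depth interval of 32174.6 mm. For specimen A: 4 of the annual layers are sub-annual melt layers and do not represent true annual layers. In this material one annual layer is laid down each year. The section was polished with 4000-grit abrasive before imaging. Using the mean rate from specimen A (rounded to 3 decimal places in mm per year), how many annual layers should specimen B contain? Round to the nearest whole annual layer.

Specimen A: true annual layer count = 16318 − 4 = 16314.
A: 20059.2 mm over 16314 years gives 20059.2 / 16314 ≈ 1.230 mm/yr.
Specimen B: 32174.6 mm / 1.230 mm per year = 26158.21 years ≈ 26158 annual layers.

26158 annual layers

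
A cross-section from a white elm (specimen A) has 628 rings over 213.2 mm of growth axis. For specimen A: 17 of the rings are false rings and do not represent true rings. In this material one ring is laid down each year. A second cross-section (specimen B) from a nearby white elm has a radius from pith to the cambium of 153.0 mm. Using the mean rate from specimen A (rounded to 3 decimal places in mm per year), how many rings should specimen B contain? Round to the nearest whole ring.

438 rings

Specimen A: true ring count = 628 − 17 = 611.
A: Mean rate = 213.2 mm / 611 years ≈ 0.349 mm/year.
B spans 153.0 / 0.349 = 438.40 years ≈ 438 rings.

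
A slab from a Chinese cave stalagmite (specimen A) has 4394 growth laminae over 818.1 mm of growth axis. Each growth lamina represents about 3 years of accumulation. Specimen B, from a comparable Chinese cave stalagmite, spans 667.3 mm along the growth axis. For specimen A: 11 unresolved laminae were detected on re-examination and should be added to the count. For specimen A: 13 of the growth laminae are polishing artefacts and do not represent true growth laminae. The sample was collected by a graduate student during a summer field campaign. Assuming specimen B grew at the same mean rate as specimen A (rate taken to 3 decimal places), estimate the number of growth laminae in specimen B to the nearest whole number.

3588 growth laminae

Specimen A: after corrections the count is 4394 − 13 + 11 = 4392 growth laminae.
Specimen A: at 3 years per growth lamina, 4392 × 3 = 13176 years.
A: 818.1 mm over 13176 years gives 818.1 / 13176 ≈ 0.062 mm per year.
Specimen B: 667.3 mm / 0.062 mm per year = 10762.90 years; at 3 years per growth lamina that is 10762.90 / 3 ≈ 3588 growth laminae.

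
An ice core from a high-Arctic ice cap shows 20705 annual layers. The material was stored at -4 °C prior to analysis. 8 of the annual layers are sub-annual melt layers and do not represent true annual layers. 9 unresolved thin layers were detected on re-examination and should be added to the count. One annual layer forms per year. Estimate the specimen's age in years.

20706 years

After corrections the count is 20705 − 8 + 9 = 20706 annual layers.
One annual layer per year makes the duration 20706 years.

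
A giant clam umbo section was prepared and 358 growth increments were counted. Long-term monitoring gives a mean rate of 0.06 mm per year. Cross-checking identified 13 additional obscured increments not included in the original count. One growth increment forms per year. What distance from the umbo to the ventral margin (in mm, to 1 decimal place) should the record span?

Adjusted count: 358 + 13 = 371 growth increments.
Length ≈ 0.06 × 371 = 22.3 mm.

22.3 mm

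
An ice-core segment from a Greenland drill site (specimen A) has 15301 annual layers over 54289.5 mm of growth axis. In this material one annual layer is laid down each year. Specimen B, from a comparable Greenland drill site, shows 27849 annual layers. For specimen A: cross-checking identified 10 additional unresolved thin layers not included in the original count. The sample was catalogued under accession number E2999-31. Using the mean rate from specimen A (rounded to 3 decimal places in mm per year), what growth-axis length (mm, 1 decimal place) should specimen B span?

Specimen A: correcting the raw count gives 15301 + 10 = 15311 true annual layers.
A: 54289.5 mm over 15311 years gives 54289.5 / 15311 ≈ 3.546 mm/yr.
For B, 3.546 mm/year × 27849 years = 98752.6 mm.

98752.6 mm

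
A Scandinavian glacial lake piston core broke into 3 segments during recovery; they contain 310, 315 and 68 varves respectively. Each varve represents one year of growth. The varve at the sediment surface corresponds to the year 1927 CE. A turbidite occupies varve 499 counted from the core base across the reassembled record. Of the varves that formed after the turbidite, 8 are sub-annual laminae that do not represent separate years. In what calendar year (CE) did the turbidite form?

Total varves = 310 + 315 + 68 = 693.
Between varve 499 and the sediment surface there are 693 − 499 = 194 varves.
Removing the 8 false varves leaves 194 − 8 = 186 true varves beyond the turbidite.
The varve at the sediment surface is 1927 CE, so the turbidite dates to 1927 − 186 = 1741 CE.

1741 CE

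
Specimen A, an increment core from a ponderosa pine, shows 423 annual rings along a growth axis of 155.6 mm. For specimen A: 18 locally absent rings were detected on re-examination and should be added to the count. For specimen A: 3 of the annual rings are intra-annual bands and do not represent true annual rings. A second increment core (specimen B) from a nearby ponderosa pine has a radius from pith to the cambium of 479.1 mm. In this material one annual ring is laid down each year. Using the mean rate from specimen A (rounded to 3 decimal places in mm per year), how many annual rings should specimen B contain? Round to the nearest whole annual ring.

Specimen A: adjusted count: 423 − 3 + 18 = 438 annual rings.
A: 155.6 mm over 438 years gives 155.6 / 438 ≈ 0.355 mm/year.
B spans 479.1 / 0.355 = 1349.58 years ≈ 1350 annual rings.

1350 annual rings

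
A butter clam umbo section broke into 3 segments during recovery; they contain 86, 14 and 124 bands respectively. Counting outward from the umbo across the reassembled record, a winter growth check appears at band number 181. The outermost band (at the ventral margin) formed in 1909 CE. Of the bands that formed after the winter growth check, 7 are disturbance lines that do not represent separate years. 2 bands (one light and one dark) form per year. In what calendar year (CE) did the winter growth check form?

1891 CE

Total bands = 86 + 14 + 124 = 224.
224 − 181 = 43 bands lie beyond the winter growth check toward the ventral margin.
Removing the 7 false bands leaves 43 − 7 = 36 true bands beyond the winter growth check.
Dividing by 2 bands per year: 36 / 2 = 18 years.
Counting back 18 years from 1909 CE places the winter growth check in 1909 − 18 = 1891 CE.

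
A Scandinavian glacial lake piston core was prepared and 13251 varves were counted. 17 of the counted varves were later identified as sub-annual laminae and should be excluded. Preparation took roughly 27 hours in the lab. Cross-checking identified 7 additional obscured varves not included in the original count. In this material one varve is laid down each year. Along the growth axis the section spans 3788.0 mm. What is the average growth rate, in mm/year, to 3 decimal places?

After corrections the count is 13251 − 17 + 7 = 13241 varves.
3788.0 mm over 13241 years gives 3788.0 / 13241 ≈ 0.286 mm/year.

0.286 mm/year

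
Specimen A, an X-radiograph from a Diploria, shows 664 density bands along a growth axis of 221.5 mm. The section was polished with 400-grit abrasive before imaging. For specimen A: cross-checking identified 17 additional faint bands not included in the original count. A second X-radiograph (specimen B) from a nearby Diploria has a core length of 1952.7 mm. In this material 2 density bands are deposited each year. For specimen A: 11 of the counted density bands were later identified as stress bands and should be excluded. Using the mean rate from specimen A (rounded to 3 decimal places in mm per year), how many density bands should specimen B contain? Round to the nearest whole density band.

5908 density bands

Specimen A: correcting the raw count gives 664 − 11 + 17 = 670 true density bands.
Specimen A: with 2 density bands per year, 670 / 2 = 335 years.
A: 221.5 mm over 335 years gives 221.5 / 335 ≈ 0.661 mm per year.
Specimen B: 1952.7 mm / 0.661 mm per year = 2954.16 years; at 2 density bands per year that is 2954.16 × 2 ≈ 5908 density bands.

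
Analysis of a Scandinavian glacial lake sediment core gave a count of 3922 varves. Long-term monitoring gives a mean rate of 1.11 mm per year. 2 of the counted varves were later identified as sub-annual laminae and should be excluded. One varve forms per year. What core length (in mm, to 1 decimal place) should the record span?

Correcting the raw count gives 3922 − 2 = 3920 true varves.
Length ≈ 1.11 × 3920 = 4351.2 mm.

4351.2 mm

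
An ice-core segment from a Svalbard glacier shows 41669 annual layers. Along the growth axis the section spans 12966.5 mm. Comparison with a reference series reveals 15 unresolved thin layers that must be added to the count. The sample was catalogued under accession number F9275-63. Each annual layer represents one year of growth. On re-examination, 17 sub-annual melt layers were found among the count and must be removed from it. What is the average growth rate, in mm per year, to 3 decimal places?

True annual layer count = 41669 − 17 + 15 = 41667.
12966.5 mm over 41667 years gives 12966.5 / 41667 ≈ 0.311 mm per year.

0.311 mm per year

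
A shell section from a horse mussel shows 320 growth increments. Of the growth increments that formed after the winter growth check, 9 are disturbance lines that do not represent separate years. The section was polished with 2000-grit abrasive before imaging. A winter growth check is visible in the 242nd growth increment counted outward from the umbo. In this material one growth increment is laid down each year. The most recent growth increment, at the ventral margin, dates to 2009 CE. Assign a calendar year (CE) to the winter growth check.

1940 CE

Between growth increment 242 and the ventral margin there are 320 − 242 = 78 growth increments.
Excluding 9 false growth increments: 78 − 9 = 69.
Counting back 69 years from 2009 CE places the winter growth check in 2009 − 69 = 1940 CE.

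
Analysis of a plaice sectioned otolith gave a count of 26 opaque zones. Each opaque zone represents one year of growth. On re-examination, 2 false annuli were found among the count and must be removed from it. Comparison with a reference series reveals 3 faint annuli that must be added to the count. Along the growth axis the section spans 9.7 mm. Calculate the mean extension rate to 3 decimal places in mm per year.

0.359 mm per year

After corrections the count is 26 − 2 + 3 = 27 opaque zones.
9.7 mm over 27 years gives 9.7 / 27 ≈ 0.359 mm per year.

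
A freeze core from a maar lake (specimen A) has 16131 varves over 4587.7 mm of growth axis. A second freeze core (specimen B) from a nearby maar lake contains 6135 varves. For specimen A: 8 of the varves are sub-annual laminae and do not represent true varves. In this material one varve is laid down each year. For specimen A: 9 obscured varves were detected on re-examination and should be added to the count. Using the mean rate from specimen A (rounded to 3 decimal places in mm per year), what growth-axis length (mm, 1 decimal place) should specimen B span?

1742.3 mm

Specimen A: correcting the raw count gives 16131 − 8 + 9 = 16132 true varves.
A: Extension rate ≈ 4587.7 / 16132 = 0.284 mm/year.
Length of B = 0.284 × 6135 = 1742.3 mm.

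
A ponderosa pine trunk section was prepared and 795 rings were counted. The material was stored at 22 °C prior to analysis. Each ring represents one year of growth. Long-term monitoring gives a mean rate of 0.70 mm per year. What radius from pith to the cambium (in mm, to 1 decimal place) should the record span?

556.5 mm

795 years of growth are recorded.
Predicted length = 0.70 mm/year × 795 years = 556.5 mm.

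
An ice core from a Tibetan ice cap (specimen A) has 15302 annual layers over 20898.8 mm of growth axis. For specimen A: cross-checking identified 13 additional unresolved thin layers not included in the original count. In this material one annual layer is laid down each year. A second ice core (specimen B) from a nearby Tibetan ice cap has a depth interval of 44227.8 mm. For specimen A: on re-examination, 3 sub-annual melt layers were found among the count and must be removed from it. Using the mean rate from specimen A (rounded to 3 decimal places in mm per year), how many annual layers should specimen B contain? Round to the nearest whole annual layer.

32401 annual layers

Specimen A: adjusted count: 15302 − 3 + 13 = 15312 annual layers.
A: Extension rate ≈ 20898.8 / 15312 = 1.365 mm/year.
Specimen B: 44227.8 mm / 1.365 mm per year = 32401.32 years ≈ 32401 annual layers.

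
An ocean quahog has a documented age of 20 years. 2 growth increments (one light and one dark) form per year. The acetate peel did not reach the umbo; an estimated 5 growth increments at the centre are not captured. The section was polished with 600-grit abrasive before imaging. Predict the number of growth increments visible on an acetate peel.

20 years at 2 growth increments per year gives 20 × 2 = 40 growth increments.
Subtracting the 5 growth increments not captured gives 40 − 5 = 35 growth increments in the record.

35 growth increments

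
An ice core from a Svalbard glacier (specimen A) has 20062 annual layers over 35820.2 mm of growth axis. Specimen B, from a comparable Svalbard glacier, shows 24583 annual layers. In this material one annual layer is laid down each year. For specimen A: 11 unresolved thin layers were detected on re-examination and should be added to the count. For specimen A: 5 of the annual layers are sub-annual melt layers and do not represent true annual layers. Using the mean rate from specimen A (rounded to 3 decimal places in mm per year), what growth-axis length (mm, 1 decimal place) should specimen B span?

43880.7 mm

Specimen A: adjusted count: 20062 − 5 + 11 = 20068 annual layers.
A: 35820.2 mm over 20068 years gives 35820.2 / 20068 ≈ 1.785 mm per year.
Length of B = 1.785 × 24583 = 43880.7 mm.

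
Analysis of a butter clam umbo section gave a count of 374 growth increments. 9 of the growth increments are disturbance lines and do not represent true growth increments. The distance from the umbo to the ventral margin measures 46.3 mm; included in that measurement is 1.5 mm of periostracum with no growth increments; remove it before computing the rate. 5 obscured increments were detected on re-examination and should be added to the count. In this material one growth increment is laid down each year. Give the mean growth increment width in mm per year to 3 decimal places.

0.121 mm per year

After corrections the count is 374 − 9 + 5 = 370 growth increments.
The growth record spans 46.3 − 1.5 = 44.8 mm.
44.8 mm over 370 years gives 44.8 / 370 ≈ 0.121 mm per year.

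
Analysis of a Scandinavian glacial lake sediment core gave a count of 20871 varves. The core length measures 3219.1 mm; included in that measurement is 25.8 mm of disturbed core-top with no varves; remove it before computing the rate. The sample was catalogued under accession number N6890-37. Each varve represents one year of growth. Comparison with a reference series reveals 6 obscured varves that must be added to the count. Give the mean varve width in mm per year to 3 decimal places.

After corrections the count is 20871 + 6 = 20877 varves.
Removing the 25.8 mm offcut leaves 3219.1 − 25.8 = 3193.3 mm.
Mean rate = 3193.3 mm / 20877 years ≈ 0.153 mm per year.

0.153 mm per year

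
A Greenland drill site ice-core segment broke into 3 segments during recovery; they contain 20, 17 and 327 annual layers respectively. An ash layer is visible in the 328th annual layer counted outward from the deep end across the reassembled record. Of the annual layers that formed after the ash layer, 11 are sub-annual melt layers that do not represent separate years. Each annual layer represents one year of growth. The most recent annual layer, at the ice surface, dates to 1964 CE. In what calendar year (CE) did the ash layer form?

1939 CE

Total annual layers = 20 + 17 + 327 = 364.
364 − 328 = 36 annual layers lie beyond the ash layer toward the ice surface.
Excluding 11 false annual layers: 36 − 11 = 25.
1964 − 25 = 1939 CE.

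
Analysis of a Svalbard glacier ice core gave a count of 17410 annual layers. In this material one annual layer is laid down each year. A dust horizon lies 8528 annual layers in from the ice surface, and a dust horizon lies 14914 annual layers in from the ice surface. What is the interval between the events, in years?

6386 yr

The two markers are separated by 14914 − 8528 = 6386 annual layers.
One annual layer per year makes the interval 6386 years.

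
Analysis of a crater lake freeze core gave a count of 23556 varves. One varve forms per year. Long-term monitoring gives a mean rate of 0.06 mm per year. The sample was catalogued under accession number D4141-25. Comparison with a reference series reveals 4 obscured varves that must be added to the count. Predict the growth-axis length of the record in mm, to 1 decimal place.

1413.6 mm

Adjusted count: 23556 + 4 = 23560 varves.
Predicted length = 0.06 mm/year × 23560 years = 1413.6 mm.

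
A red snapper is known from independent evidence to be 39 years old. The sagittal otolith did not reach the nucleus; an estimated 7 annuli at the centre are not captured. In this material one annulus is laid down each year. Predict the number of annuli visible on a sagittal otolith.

Expected annuli over 39 years: 39.
39 − 7 missed = 32 annuli expected in the prepared section.

32 annuli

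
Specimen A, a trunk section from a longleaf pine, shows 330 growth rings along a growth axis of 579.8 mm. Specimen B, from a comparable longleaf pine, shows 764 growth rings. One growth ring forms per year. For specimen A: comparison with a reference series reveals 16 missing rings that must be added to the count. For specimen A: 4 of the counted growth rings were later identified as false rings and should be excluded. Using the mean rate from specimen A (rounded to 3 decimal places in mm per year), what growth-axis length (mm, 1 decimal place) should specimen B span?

1295.0 mm

Specimen A: true growth ring count = 330 − 4 + 16 = 342.
A: Extension rate ≈ 579.8 / 342 = 1.695 mm/yr.
B's length ≈ 1.695 × 764 = 1295.0 mm.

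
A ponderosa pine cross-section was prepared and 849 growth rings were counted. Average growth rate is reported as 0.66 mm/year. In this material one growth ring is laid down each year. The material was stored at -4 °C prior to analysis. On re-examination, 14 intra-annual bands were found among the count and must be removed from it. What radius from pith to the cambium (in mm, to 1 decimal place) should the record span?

551.1 mm

Correcting the raw count gives 849 − 14 = 835 true growth rings.
Length ≈ 0.66 × 835 = 551.1 mm.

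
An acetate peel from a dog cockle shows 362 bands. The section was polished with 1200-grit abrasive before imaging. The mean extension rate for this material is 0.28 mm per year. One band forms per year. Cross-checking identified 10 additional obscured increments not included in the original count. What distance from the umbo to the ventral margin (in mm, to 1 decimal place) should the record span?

Correcting the raw count gives 362 + 10 = 372 true bands.
372 years at 0.28 mm/year gives 0.28 × 372 = 104.2 mm.

104.2 mm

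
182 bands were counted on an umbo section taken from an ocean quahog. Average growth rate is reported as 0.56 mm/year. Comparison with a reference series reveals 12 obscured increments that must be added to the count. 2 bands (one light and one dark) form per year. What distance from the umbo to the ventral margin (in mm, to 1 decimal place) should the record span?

Adjusted count: 182 + 12 = 194 bands.
194 bands at 2 per year is 194 / 2 = 97 years.
Predicted length = 0.56 mm/year × 97 years = 54.3 mm.

54.3 mm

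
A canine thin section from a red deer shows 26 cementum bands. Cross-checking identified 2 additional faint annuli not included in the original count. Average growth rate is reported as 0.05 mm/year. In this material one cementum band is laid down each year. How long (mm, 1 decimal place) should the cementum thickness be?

After corrections the count is 26 + 2 = 28 cementum bands.
28 years at 0.05 mm/year gives 0.05 × 28 = 1.4 mm.

1.4 mm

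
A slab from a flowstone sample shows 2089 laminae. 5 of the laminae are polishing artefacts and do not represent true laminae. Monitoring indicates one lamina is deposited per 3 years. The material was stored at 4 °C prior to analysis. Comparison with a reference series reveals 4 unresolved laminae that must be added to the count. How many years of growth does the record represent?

6264 years

Adjusted count: 2089 − 5 + 4 = 2088 laminae.
At 3 years per lamina, 2088 × 3 = 6264 years.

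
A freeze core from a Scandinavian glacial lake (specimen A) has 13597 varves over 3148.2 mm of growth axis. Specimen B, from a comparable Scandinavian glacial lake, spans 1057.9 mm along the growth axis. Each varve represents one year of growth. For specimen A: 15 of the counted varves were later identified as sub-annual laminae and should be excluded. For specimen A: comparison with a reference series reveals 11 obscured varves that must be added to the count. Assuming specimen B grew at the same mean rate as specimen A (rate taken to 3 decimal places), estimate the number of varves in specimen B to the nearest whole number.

Specimen A: after corrections the count is 13597 − 15 + 11 = 13593 varves.
A: Mean rate = 3148.2 mm / 13593 years ≈ 0.232 mm/year.
For B, 1057.9 / 0.232 = 4559.91 years ≈ 4560 varves.

4560 varves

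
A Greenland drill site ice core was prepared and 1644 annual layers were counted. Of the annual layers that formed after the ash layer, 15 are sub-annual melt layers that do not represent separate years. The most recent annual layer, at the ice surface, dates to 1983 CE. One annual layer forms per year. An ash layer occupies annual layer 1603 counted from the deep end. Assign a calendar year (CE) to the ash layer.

1957 CE

Between annual layer 1603 and the ice surface there are 1644 − 1603 = 41 annual layers.
41 − 15 false = 26 true annual layers after the ash layer.
The annual layer at the ice surface is 1983 CE, so the ash layer dates to 1983 − 26 = 1957 CE.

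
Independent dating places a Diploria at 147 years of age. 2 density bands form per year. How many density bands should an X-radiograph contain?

294 density bands

Expected density bands: 147 × 2 = 294.
So 294 density bands should be present.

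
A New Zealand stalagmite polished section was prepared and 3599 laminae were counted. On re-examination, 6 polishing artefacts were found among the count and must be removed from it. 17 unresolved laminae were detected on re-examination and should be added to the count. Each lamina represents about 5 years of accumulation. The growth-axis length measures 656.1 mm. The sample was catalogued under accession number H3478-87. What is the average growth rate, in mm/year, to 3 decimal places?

Adjusted count: 3599 − 6 + 17 = 3610 laminae.
At 5 years per lamina, 3610 × 5 = 18050 years.
Extension rate ≈ 656.1 / 18050 = 0.036 mm/year.

0.036 mm/year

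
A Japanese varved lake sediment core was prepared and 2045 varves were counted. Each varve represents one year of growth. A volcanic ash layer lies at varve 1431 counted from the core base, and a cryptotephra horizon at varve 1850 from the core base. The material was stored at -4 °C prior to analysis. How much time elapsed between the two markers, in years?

419 years

1850 − 1431 = 419 varves lie between the two events.
One varve per year makes the interval 419 years.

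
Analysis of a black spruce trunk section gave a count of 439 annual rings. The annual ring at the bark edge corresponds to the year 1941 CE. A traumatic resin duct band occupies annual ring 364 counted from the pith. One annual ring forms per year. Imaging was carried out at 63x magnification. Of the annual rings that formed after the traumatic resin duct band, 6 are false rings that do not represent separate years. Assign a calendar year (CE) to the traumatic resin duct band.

The traumatic resin duct band sits at annual ring 364 from the pith, so 439 − 364 = 75 annual rings formed after it.
Removing the 6 false annual rings leaves 75 − 6 = 69 true annual rings beyond the traumatic resin duct band.
The annual ring at the bark edge is 1941 CE, so the traumatic resin duct band dates to 1941 − 69 = 1872 CE.

1872 CE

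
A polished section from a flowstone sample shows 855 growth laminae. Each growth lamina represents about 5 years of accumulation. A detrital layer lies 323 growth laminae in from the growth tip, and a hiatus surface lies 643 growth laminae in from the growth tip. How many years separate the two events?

1600 years

The two markers are separated by 643 − 323 = 320 growth laminae.
320 growth laminae at 5 years each span 320 × 5 = 1600 years.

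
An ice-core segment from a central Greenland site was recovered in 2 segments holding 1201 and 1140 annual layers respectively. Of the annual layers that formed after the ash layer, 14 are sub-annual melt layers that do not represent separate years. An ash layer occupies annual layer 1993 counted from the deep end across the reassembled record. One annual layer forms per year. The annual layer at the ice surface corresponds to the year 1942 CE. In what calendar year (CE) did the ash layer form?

1608 CE

Total annual layers = 1201 + 1140 = 2341.
Between annual layer 1993 and the ice surface there are 2341 − 1993 = 348 annual layers.
Removing the 14 false annual layers leaves 348 − 14 = 334 true annual layers beyond the ash layer.
1942 − 334 = 1608 CE.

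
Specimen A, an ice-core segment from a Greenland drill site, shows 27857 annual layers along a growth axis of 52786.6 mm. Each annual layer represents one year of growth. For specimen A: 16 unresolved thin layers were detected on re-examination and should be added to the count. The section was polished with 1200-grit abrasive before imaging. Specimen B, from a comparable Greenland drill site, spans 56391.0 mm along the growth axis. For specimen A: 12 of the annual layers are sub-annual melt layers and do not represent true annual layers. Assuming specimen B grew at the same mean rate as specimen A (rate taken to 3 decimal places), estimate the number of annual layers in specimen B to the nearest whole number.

Specimen A: correcting the raw count gives 27857 − 12 + 16 = 27861 true annual layers.
A: Mean rate = 52786.6 mm / 27861 years ≈ 1.895 mm per year.
Specimen B: 56391.0 mm / 1.895 mm per year = 29757.78 years ≈ 29758 annual layers.

29758 annual layers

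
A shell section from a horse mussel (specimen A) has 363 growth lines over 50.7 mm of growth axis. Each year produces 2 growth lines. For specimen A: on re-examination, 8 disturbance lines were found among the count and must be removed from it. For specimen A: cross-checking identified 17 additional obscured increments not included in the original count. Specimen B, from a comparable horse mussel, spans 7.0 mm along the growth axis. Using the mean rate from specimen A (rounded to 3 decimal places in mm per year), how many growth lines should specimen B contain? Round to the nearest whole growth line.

Specimen A: after corrections the count is 363 − 8 + 17 = 372 growth lines.
Specimen A: dividing by 2 growth lines per year: 372 / 2 = 186 years.
A: Mean rate = 50.7 mm / 186 years ≈ 0.273 mm/year.
B spans 7.0 / 0.273 = 25.64 years; at 2 growth lines per year that is 25.64 × 2 ≈ 51 growth lines.

51 growth lines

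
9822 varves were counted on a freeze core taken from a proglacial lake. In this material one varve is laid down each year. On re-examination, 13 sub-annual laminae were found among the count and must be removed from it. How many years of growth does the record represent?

After corrections the count is 9822 − 13 = 9809 varves.
One varve per year makes the duration 9809 years.

9809 yr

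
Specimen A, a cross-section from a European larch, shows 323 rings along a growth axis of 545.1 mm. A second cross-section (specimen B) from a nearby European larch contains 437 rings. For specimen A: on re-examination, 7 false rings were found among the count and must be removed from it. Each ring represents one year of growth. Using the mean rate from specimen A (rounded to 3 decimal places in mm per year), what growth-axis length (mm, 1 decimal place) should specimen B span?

753.8 mm

Specimen A: correcting the raw count gives 323 − 7 = 316 true rings.
A: Extension rate ≈ 545.1 / 316 = 1.725 mm per year.
Length of B = 1.725 × 437 = 753.8 mm.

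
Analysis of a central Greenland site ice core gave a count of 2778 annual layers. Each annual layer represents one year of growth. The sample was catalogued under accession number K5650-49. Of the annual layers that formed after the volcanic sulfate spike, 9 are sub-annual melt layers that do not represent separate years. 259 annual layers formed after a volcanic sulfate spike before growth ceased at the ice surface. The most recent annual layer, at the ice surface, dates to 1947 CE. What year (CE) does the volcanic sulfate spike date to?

1697 CE

259 annual layers post-date the volcanic sulfate spike.
259 − 9 false = 250 true annual layers after the volcanic sulfate spike.
Counting back 250 years from 1947 CE places the volcanic sulfate spike in 1947 − 250 = 1697 CE.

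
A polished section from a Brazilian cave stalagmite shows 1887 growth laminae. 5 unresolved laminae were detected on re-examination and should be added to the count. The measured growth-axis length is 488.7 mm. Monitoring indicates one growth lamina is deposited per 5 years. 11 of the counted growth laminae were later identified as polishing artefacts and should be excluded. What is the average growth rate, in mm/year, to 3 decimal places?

True growth lamina count = 1887 − 11 + 5 = 1881.
Multiplying by 5 years per growth lamina: 1881 × 5 = 9405 years.
488.7 mm over 9405 years gives 488.7 / 9405 ≈ 0.052 mm/year.

0.052 mm/year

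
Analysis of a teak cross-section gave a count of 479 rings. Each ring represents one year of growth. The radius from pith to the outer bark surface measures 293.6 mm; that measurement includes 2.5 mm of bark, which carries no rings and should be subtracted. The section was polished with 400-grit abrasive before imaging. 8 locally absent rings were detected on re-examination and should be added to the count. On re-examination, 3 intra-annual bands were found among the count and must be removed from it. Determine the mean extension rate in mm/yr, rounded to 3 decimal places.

0.601 mm/yr

After corrections the count is 479 − 3 + 8 = 484 rings.
The growth record spans 293.6 − 2.5 = 291.1 mm.
Mean rate = 291.1 mm / 484 years ≈ 0.601 mm/yr.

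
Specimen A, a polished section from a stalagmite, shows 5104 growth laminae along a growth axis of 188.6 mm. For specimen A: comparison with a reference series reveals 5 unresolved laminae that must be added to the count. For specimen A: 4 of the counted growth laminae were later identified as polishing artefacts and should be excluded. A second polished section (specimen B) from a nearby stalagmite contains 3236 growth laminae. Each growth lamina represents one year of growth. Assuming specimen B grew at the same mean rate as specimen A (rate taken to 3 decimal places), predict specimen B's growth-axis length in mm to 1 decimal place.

119.7 mm

Specimen A: correcting the raw count gives 5104 − 4 + 5 = 5105 true growth laminae.
A: Mean rate = 188.6 mm / 5105 years ≈ 0.037 mm/yr.
Length of B = 0.037 × 3236 = 119.7 mm.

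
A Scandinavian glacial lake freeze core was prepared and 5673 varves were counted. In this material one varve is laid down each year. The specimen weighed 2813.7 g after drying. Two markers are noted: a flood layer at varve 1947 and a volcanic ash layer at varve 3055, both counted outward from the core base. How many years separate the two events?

3055 − 1947 = 1108 varves lie between the two events.
One varve per year makes the interval 1108 years.

1108 years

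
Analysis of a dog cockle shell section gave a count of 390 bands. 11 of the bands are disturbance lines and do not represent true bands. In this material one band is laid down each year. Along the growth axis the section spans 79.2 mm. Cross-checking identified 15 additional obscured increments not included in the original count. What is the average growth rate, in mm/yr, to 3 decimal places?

Correcting the raw count gives 390 − 11 + 15 = 394 true bands.
79.2 mm over 394 years gives 79.2 / 394 ≈ 0.201 mm/yr.

0.201 mm/yr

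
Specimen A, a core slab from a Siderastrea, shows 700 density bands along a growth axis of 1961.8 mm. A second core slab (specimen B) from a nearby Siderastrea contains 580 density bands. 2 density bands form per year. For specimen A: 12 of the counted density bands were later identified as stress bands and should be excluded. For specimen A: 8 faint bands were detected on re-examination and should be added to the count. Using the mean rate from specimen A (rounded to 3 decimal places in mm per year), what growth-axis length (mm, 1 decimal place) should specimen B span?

Specimen A: true density band count = 700 − 12 + 8 = 696.
Specimen A: dividing by 2 density bands per year: 696 / 2 = 348 years.
A: Mean rate = 1961.8 mm / 348 years ≈ 5.637 mm per year.
Specimen B: dividing by 2 density bands per year: 580 / 2 = 290 years. B's length ≈ 5.637 × 290 = 1634.7 mm.

1634.7 mm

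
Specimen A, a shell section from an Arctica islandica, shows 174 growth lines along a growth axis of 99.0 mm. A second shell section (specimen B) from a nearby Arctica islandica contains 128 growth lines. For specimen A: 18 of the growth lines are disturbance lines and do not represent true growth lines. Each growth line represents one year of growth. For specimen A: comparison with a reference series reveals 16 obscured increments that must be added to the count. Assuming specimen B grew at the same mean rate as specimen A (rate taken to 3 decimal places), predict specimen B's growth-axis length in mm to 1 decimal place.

73.7 mm

Specimen A: adjusted count: 174 − 18 + 16 = 172 growth lines.
A: Mean rate = 99.0 mm / 172 years ≈ 0.576 mm/yr.
Length of B = 0.576 × 128 = 73.7 mm.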